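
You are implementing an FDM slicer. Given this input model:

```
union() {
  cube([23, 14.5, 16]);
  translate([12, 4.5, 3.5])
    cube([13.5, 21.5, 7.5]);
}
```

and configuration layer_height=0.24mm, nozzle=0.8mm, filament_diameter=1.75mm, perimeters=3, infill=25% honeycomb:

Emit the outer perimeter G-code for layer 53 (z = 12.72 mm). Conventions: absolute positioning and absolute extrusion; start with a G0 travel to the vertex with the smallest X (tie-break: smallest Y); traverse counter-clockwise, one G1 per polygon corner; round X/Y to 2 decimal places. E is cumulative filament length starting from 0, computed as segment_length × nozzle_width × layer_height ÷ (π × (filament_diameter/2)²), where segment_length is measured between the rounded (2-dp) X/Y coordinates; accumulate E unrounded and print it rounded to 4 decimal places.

At z = 12.72 mm: the cube (footprint 23×14.5) is included at this height; the cube at (12, 4.5) is absent (z outside [3.5, 11]); Taking the union: only the 23×14.5 cube is present, so the union is just that shape — 1 connected region. The outline is a single polygon with 4 vertices. Extrusion per mm of travel: 0.8 × 0.24 / (π × 0.875²) = 0.079824. Accumulating E over each segment gives final E = 5.9868.

G0 X0.00 Y0.00 Z12.72
G1 X23.00 Y0.00 E1.8360
G1 X23.00 Y14.50 E2.9934
G1 X0.00 Y14.50 E4.8294
G1 X0.00 Y0.00 E5.9868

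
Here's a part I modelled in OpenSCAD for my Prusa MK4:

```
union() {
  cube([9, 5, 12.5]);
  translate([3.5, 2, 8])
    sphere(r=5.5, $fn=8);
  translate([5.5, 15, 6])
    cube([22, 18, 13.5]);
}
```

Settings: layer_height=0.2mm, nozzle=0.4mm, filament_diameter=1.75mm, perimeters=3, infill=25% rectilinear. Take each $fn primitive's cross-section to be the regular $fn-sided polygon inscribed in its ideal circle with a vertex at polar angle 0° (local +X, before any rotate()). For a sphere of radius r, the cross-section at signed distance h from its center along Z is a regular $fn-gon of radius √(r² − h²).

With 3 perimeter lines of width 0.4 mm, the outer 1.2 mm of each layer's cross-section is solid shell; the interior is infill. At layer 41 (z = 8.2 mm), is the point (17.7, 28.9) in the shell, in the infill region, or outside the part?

infill

At z = 8.2 mm: the 9×5 cube contributes its full rectangle; the r=5.5 sphere at (3.5, 2) slices to a regular 8-gon of circumradius 5.496 (√(r²−h²) with h=0.2 from center); the cube at (5.5, 15) (footprint 22×18) is included at this height; Taking the union: the regions partially overlap (shared area 42.29 mm²), so overlapping operands fuse into one piece — 2 connected regions. Overall, the cross-section has 2 separate islands. The nearest boundary edge runs (5.50, 33.00)→(27.50, 33.00); distance from the point to it = 4.10 mm. (Shell/infill is judged within the island containing the point — the largest one.) The point is inside the cross-section and 4.10 mm from the nearest boundary — more than the 1.2 mm shell width (3 × 0.4), so it's in the infill interior.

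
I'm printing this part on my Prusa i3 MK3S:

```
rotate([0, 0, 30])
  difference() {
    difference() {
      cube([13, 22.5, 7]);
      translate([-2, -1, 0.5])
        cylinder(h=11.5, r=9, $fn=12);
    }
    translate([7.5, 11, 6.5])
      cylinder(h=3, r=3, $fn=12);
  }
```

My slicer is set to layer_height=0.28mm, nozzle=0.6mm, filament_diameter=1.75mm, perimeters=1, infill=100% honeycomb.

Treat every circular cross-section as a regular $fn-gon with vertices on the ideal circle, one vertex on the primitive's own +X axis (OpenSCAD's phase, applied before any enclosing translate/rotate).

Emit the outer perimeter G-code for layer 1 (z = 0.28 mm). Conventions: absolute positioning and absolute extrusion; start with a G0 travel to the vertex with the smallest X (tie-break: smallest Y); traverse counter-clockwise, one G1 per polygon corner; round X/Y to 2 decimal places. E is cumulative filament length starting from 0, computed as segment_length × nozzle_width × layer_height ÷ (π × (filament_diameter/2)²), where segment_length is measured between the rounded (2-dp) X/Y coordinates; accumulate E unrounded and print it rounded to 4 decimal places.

G0 X-11.25 Y19.49 Z0.28
G1 X0.00 Y0.00 E1.5718
G1 X11.26 Y6.50 E2.4799
G1 X0.01 Y25.99 E4.0517
G1 X-11.25 Y19.49 E4.9598

At z = 0.28 mm: the 13×22.5 cube contributes its full rectangle; the cylinder at (-2, -1) is not intersected at this z (z outside [0.5, 12]); After the difference (first − rest): none of the subtracted shapes is present at this height, so the 13×22.5 cube is unchanged — 1 connected region; the cylinder at (7.5, 11) is absent (z outside [6.5, 9.5]); After the difference (first − rest): none of the subtracted shapes is present at this height, so that combined region is unchanged — 1 connected region; (rotated 30° about Z; rotation is an isometry so areas/perimeters/island counts are preserved). The outline is a single polygon with 4 vertices. Extrusion per mm of travel: 0.6 × 0.28 / (π × 0.875²) = 0.069846. Accumulating E over each segment gives final E = 4.9598.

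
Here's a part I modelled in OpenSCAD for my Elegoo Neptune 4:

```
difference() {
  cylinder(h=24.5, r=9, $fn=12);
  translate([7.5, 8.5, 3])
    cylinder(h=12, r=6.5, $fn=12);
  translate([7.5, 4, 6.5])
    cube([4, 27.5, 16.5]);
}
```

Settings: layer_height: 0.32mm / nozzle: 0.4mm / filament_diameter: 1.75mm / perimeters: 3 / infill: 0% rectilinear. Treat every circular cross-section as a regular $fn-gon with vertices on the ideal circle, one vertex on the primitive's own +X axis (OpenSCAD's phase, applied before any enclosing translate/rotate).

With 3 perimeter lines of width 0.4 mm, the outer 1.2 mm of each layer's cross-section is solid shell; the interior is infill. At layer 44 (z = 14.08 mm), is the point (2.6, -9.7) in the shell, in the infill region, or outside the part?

outside

At z = 14.08 mm: the cylinder: section is a regular 12-gon, circumradius r=9; the cylinder at (7.5, 8.5): section is a regular 12-gon, circumradius r=6.5; the cube at (7.5, 4) (footprint 4×27.5) is included at this height; Subtracting the remaining from the first: starting from the r=9 cylinder, the r=6.5 cylinder at (7.5, 8.5) partially overlaps it — only the 25.73 mm² overlap (of its 126.75 mm²) is removed, clipping the outline; the 4×27.5 cube at (7.5, 4) misses the remaining region (no effect) — 1 connected region. Overall, the cross-section is a single solid region. The nearest boundary edge runs (4.50, -7.79)→(-0.00, -9.00); distance from the point to it = 1.35 mm. The point is not inside any of the regions above, so it lies outside the cross-section (1.35 mm from the nearest boundary).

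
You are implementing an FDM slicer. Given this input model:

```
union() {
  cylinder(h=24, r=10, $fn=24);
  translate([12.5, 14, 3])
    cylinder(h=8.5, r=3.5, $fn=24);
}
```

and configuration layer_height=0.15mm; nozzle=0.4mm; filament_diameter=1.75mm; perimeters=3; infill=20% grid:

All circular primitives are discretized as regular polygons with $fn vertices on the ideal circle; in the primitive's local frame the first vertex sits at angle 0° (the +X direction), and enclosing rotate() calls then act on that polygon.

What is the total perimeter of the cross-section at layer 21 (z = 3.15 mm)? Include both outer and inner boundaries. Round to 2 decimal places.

84.58 mm

At z = 3.15 mm: the r=10 cylinder contributes a regular 24-gon of circumradius 10 (perimeter = 2·24·10.000·sin(180°/24) = 62.65 mm); the r=3.5 cylinder at (12.5, 14) gives a regular 24-gon of circumradius 3.5 (constant along its height) (perimeter = 2·24·3.500·sin(180°/24) = 21.93 mm); Taking the union: the 2 present regions are separate (no shared area or edge), so areas and boundary lengths simply add and each stays a separate island — boundary = 84.58 mm. Overall, the cross-section has 2 separate islands. Total boundary length (outer) = 84.58 mm.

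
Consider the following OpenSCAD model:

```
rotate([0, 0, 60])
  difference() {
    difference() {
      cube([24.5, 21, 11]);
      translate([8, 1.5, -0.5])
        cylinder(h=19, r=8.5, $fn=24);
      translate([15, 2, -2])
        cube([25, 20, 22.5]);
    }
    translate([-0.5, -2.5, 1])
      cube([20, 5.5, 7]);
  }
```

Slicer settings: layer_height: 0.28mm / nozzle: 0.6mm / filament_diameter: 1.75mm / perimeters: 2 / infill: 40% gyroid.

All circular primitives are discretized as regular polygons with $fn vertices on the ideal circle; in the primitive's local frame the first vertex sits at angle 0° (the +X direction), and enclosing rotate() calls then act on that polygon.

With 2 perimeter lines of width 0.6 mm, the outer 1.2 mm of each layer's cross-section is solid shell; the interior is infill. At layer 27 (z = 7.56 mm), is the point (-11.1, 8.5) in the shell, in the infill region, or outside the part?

infill

At z = 7.56 mm: the cube (footprint 24.5×21) is included at this height; the r=8.5 cylinder at (8, 1.5) gives a regular 24-gon of circumradius 8.5 (constant along its height); the cube at (15, 2) (footprint 25×20) is included at this height; After the difference (first − rest): starting from the 24.5×21 cube, the r=8.5 cylinder at (8, 1.5) partially overlaps it — only the 135.97 mm² overlap (of its 224.40 mm²) is removed, clipping the outline; the 25×20 cube at (15, 2) partially overlaps it — only the 176.56 mm² overlap (of its 500.00 mm²) is removed, clipping the outline — 2 connected regions; the 20×5.5 cube at (-0.5, -2.5) contributes its full rectangle; After the difference (first − rest): starting from the result so far, the 20×5.5 cube at (-0.5, -2.5) partially overlaps it — only the 6.16 mm² overlap (of its 110.00 mm²) is removed, clipping the outline — 2 connected regions; (rotated 60° about Z; rotation is an isometry so areas/perimeters/island counts are preserved). Overall, the cross-section has 2 separate islands. Undo the 60° rotation: the query point maps to (1.811, 13.863) in the un-rotated model frame. The nearest boundary edge runs (0.00, 4.21)→(0.00, 21.00); distance from the point to it = 1.81 mm. (Shell/infill is judged within the island containing the point — the largest one.) The point is inside the cross-section and 1.81 mm from the nearest boundary — more than the 1.2 mm shell width (2 × 0.6), so it's in the infill interior.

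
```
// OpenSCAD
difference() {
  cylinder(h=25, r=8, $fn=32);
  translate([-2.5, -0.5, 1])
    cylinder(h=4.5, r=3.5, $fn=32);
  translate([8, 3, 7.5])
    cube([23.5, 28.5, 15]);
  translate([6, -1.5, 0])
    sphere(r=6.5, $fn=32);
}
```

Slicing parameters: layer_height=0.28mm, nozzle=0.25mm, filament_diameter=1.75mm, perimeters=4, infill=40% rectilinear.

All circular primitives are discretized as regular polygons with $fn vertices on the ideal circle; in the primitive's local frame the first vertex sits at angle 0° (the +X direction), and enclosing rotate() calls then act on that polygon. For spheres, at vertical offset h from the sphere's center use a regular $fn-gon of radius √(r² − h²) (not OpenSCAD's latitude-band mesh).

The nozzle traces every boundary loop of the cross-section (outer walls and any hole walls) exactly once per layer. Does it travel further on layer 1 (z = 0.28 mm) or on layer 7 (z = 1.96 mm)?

layer 7 (z = 1.96 mm)

Layer 1 (z = 0.28): the cylinder: section is a regular 32-gon, circumradius r=8 (perimeter = 2·32·8.000·sin(180°/32) = 50.18 mm); the cylinder at (-2.5, -0.5) is not intersected at this z (z outside [1, 5.5]); the cube at (8, 3) is absent (z outside [7.5, 22.5]); the r=6.5 sphere at (6, -1.5) contributes a regular 32-gon of circumradius √(6.5²−0.28²) = 6.494 (perimeter = 2·32·6.494·sin(180°/32) = 40.74 mm); After the difference (first − rest): starting from the r=8 cylinder, the r=6.5 sphere at (6, -1.5) partially overlaps it — only the 76.27 mm² overlap (of its 131.64 mm²) is removed, clipping the outline — boundary = 53.20 mm. So its perimeter = 53.20 mm. Layer 7 (z = 1.96): the r=8 cylinder contributes a regular 32-gon of circumradius 8 (perimeter = 2·32·8.000·sin(180°/32) = 50.18 mm); the r=3.5 cylinder at (-2.5, -0.5) contributes a regular 32-gon of circumradius 3.5 (perimeter = 2·32·3.500·sin(180°/32) = 21.96 mm); the cube at (8, 3) does not reach this height (z outside [7.5, 22.5]); the sphere at (6, -1.5): section is a regular 32-gon, circumradius = √(r²−h²) = √(6.5²−1.96²) = 6.197 (perimeter = 2·32·6.197·sin(180°/32) = 38.88 mm); After the difference (first − rest): starting from the r=8 cylinder, the r=3.5 cylinder at (-2.5, -0.5) lies wholly inside it (removes its full 38.24 mm² and its 21.96 mm outline becomes a hole wall); the r=6.5 sphere at (6, -1.5) partially overlaps it — only the 67.90 mm² overlap (of its 119.89 mm²) is removed, clipping the outline — boundary = 66.65 mm. So its perimeter = 66.65 mm. Layer 7 is larger (66.65 vs 53.20 mm).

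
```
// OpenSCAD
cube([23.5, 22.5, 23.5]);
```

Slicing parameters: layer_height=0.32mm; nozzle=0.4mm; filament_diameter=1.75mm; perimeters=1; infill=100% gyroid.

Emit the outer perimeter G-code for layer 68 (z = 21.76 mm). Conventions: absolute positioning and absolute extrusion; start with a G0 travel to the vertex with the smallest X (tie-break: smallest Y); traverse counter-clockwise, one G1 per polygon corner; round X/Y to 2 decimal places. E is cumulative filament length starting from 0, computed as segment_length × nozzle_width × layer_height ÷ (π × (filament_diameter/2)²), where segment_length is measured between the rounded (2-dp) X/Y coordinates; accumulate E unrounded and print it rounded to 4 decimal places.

G0 X0.00 Y0.00 Z21.76
G1 X23.50 Y0.00 E1.2506
G1 X23.50 Y22.50 E2.4479
G1 X0.00 Y22.50 E3.6985
G1 X0.00 Y0.00 E4.8959

At z = 21.76 mm: the 23.5×22.5 cube contributes its full rectangle. The outline is a single polygon with 4 vertices. Extrusion per mm of travel: 0.4 × 0.32 / (π × 0.875²) = 0.053216. Accumulating E over each segment gives final E = 4.8959.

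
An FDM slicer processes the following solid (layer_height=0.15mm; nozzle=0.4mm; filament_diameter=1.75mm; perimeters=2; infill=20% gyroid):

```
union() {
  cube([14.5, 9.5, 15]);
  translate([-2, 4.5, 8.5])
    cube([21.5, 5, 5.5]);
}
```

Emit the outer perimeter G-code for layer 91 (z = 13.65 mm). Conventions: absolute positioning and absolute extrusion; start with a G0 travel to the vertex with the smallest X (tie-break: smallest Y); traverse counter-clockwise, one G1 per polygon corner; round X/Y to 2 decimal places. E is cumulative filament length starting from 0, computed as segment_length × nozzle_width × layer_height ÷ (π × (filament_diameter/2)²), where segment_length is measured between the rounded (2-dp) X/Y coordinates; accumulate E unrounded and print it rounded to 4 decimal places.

G0 X-2.00 Y4.50 Z13.65
G1 X0.00 Y4.50 E0.0499
G1 X0.00 Y0.00 E0.1621
G1 X14.50 Y0.00 E0.5238
G1 X14.50 Y4.50 E0.6361
G1 X19.50 Y4.50 E0.7608
G1 X19.50 Y9.50 E0.8856
G1 X-2.00 Y9.50 E1.4219
G1 X-2.00 Y4.50 E1.5466

At z = 13.65 mm: the cube is present — its section is the full 14.5×9.5 rectangle; the cube at (-2, 4.5) is present — its section is the full 21.5×5 rectangle; Taking the union: the regions partially overlap (shared area 72.50 mm²), so overlapping operands fuse into one piece — 1 connected region. The outline is a single polygon with 8 vertices. Extrusion per mm of travel: 0.4 × 0.15 / (π × 0.875²) = 0.024945. Accumulating E over each segment gives final E = 1.5466.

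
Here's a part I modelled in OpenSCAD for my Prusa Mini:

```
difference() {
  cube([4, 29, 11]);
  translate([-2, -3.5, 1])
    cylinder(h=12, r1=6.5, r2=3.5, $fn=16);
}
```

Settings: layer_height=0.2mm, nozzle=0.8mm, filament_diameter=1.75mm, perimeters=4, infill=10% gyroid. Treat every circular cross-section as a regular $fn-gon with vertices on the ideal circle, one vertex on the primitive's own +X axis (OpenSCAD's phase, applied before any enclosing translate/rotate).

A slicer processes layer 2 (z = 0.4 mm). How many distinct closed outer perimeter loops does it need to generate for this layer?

1

At z = 0.4 mm: the cube is present — its section is the full 4×29 rectangle; the cone at (-2, -3.5) does not reach this height (z outside [1, 13]); Subtracting the remaining from the first: none of the subtracted shapes is present at this height, so the 4×29 cube is unchanged — 1 connected region. The result has 1 disconnected region.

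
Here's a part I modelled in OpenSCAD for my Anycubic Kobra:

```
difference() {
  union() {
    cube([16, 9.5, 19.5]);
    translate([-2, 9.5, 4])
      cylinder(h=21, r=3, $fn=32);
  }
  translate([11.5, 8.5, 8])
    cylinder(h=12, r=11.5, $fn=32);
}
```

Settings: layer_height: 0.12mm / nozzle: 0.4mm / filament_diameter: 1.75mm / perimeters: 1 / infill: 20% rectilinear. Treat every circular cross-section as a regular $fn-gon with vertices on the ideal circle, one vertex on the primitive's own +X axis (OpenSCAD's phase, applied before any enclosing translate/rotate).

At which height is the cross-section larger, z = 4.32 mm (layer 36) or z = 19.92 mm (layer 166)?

Layer 36 (z = 4.32): the 16×9.5 cube contributes its full rectangle (area 152.00 mm²); the r=3 cylinder at (-2, 9.5) gives a regular 32-gon of circumradius 3 (constant along its height) (area = (32/2)·3.000²·sin(360°/32) = 28.09 mm²); Combining (union): the regions partially overlap — summed areas 180.09 mm² minus the doubly-counted overlap 1.53 mm² gives 178.57 mm² — area = 178.57 mm²; the cylinder at (11.5, 8.5) is absent (z outside [8, 20]); Taking the first minus the rest: none of the subtracted shapes is present at this height, so that combined region is unchanged — area = 178.57 mm². So its area = 178.57 mm². Layer 166 (z = 19.92): the cube does not reach this height (z outside [0, 19.5]); the cylinder at (-2, 9.5): section is a regular 32-gon, circumradius r=3 (area = (32/2)·3.000²·sin(360°/32) = 28.09 mm²); Taking the union: only the r=3 cylinder at (-2, 9.5) is present, so the union is just that shape — area = 28.09 mm²; the r=11.5 cylinder at (11.5, 8.5) contributes a regular 32-gon of circumradius 11.5 (area = (32/2)·11.500²·sin(360°/32) = 412.81 mm²); After the difference (first − rest): starting from that combined region (28.09 mm²), the r=11.5 cylinder at (11.5, 8.5) partially overlaps it — only the 2.48 mm² overlap (of its 412.81 mm²) is removed, clipping the outline — area = 25.62 mm². So its area = 25.62 mm². Layer 36 is larger (178.57 vs 25.62 mm²).

layer 36 (z = 4.32 mm)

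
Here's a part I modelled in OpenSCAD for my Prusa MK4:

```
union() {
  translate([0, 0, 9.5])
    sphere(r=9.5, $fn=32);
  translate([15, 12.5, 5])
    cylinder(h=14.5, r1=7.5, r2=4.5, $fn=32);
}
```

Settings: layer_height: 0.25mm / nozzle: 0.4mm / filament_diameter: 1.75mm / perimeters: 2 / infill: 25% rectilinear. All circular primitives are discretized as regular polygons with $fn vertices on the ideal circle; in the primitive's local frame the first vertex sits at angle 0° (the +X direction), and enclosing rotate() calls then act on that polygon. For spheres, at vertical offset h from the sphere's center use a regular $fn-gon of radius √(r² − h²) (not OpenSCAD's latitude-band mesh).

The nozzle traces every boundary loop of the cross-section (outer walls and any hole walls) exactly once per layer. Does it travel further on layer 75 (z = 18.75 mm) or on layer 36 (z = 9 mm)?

Layer 75 (z = 18.75): the r=9.5 sphere contributes a regular 32-gon of circumradius √(9.5²−9.25²) = 2.165 (perimeter = 2·32·2.165·sin(180°/32) = 13.58 mm); the cone at (15, 12.5): at t=0.948 of its height the radius interpolates to r₁+(r₂−r₁)t = 4.655, giving a regular 32-gon of that circumradius (perimeter = 2·32·4.655·sin(180°/32) = 29.20 mm); Taking the union: the 2 present regions are separate (no shared area or edge), so areas and boundary lengths simply add and each stays a separate island — boundary = 42.78 mm. So its perimeter = 42.78 mm. Layer 36 (z = 9): the r=9.5 sphere slices to a regular 32-gon of circumradius 9.487 (√(r²−h²) with h=0.5 from center) (perimeter = 2·32·9.487·sin(180°/32) = 59.51 mm); the cone at (15, 12.5) (r1=7.5→r2=4.5) has section circumradius 6.672 here — a regular 32-gon (perimeter = 2·32·6.672·sin(180°/32) = 41.86 mm); Combining (union): the 2 present regions are separate (no shared area or edge), so areas and boundary lengths simply add and each stays a separate island — boundary = 101.37 mm. So its perimeter = 101.37 mm. Layer 36 is larger (101.37 vs 42.78 mm).

layer 36 (z = 9 mm)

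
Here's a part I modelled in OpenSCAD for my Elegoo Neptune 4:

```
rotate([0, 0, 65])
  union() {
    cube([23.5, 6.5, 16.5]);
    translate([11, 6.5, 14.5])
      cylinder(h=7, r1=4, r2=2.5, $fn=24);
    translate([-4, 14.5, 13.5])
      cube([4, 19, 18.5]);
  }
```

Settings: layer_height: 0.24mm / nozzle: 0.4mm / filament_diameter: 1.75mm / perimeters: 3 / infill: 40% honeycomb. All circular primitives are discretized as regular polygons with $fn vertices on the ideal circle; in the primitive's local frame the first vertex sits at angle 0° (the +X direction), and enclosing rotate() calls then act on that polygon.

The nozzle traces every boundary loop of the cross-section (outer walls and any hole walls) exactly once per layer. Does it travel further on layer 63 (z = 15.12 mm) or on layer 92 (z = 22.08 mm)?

Layer 63 (z = 15.12): the cube is present — its section is the full 23.5×6.5 rectangle (perimeter 60.00 mm); the cone at (11, 6.5): at t=0.089 of its height the radius interpolates to r₁+(r₂−r₁)t = 3.867, giving a regular 24-gon of that circumradius (perimeter = 2·24·3.867·sin(180°/24) = 24.23 mm); the cube at (-4, 14.5) is present — its section is the full 4×19 rectangle (perimeter 46.00 mm); Merging all regions: the regions partially overlap (shared area 23.22 mm²), so the edge portions inside another operand are dropped and the merged outline is re-measured after clipping — boundary = 110.38 mm; (rotated 65° about Z; rotation is an isometry so areas/perimeters/island counts are preserved). So its perimeter = 110.38 mm. Layer 92 (z = 22.08): the cube does not reach this height (z outside [0, 16.5]); the cone at (11, 6.5) is absent (z outside [14.5, 21.5]); the 4×19 cube at (-4, 14.5) contributes its full rectangle (perimeter 46.00 mm); Merging all regions: only the 4×19 cube at (-4, 14.5) is present, so the union is just that shape — boundary = 46.00 mm; (whole slice rotated 65° about Z — lengths, areas and connectivity unchanged). So its perimeter = 46.00 mm. Layer 63 is larger (110.38 vs 46.00 mm).

layer 63 (z = 15.12 mm)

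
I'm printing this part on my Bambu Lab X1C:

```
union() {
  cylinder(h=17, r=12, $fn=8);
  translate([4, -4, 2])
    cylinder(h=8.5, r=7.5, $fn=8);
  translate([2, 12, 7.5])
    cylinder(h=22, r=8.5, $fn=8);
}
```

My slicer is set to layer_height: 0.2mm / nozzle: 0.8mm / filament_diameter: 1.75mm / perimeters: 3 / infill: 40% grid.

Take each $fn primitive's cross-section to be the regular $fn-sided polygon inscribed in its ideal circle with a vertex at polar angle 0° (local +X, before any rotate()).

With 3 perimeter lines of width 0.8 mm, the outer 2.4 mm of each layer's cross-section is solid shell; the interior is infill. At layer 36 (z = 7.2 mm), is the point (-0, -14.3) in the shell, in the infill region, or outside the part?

At z = 7.2 mm: the cylinder: section is a regular 8-gon, circumradius r=12; the cylinder at (4, -4): section is a regular 8-gon, circumradius r=7.5; the cylinder at (2, 12) does not reach this height (z outside [7.5, 29.5]); Merging all regions: the regions partially overlap (shared area 146.16 mm²), so overlapping operands fuse into one piece — 1 connected region. Overall, the cross-section is a single solid region. The nearest boundary edge runs (2.60, -10.92)→(-0.00, -12.00); distance from the point to it = 2.30 mm. The point is not inside any of the regions above, so it lies outside the cross-section (2.30 mm from the nearest boundary).

outside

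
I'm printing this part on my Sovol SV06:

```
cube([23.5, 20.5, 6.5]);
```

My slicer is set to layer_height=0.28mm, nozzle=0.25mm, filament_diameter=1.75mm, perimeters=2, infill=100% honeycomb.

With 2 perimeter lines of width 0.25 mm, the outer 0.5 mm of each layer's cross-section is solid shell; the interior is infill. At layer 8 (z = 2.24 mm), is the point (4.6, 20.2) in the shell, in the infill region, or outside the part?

shell

At z = 2.24 mm: the cube (footprint 23.5×20.5) is included at this height. Overall, the cross-section is a single solid region. The nearest boundary edge runs (23.50, 20.50)→(0.00, 20.50); distance from the point to it = 0.30 mm. The point is inside the cross-section, 0.30 mm from the nearest boundary — within the 0.5 mm shell band (2 × 0.25).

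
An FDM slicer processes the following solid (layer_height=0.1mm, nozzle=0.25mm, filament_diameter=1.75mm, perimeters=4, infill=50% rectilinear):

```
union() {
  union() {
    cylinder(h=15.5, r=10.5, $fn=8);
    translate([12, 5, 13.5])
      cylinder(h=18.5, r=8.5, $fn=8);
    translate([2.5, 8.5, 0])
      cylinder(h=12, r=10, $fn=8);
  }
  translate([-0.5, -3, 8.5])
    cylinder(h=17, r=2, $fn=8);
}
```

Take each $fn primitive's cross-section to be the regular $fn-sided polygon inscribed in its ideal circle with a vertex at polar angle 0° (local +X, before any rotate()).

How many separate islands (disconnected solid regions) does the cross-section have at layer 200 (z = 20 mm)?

At z = 20 mm: the cylinder is not intersected at this z (z outside [0, 15.5]); the r=8.5 cylinder at (12, 5) gives a regular 8-gon of circumradius 8.5 (constant along its height); the cylinder at (2.5, 8.5) is not intersected at this z (z outside [0, 12]); Merging all regions: only the r=8.5 cylinder at (12, 5) is present, so the union is just that shape — 1 connected region; the r=2 cylinder at (-0.5, -3) gives a regular 8-gon of circumradius 2 (constant along its height); Merging all regions: the 2 present regions are separate (no shared area or edge), so areas and boundary lengths simply add and each stays a separate island — 2 connected regions. Overall, the cross-section has 2 separate islands. Island count = 2.

2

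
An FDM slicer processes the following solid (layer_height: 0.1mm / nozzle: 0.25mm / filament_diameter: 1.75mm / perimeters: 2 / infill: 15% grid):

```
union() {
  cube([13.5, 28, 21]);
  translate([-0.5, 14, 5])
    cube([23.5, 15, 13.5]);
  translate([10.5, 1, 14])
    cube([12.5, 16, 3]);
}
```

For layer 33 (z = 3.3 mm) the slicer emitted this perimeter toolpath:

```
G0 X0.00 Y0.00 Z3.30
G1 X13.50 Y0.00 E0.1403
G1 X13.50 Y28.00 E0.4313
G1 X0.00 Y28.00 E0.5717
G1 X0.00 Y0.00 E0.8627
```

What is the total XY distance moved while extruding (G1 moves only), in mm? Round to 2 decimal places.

83.00 mm

Sum the Euclidean lengths of each G1 segment: total = 83.00 mm.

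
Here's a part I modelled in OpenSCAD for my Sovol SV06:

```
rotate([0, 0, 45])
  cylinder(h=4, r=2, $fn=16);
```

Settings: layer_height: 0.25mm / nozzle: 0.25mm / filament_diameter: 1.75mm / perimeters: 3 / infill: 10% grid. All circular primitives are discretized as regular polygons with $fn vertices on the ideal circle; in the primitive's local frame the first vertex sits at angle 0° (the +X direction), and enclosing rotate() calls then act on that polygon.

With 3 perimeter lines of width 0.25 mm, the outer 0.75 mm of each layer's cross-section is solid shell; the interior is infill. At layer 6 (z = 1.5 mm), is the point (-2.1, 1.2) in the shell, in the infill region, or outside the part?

outside

At z = 1.5 mm: the r=2 cylinder contributes a regular 16-gon of circumradius 2; (rotated 45° about Z; rotation is an isometry so areas/perimeters/island counts are preserved). Overall, the cross-section is a single solid region. Undo the 45° rotation: the query point maps to (-0.636, 2.333) in the un-rotated model frame. The nearest boundary edge runs (0.00, 2.00)→(-0.77, 1.85); distance from the point to it = 0.45 mm. The point is not inside any of the regions above, so it lies outside the cross-section (0.45 mm from the nearest boundary).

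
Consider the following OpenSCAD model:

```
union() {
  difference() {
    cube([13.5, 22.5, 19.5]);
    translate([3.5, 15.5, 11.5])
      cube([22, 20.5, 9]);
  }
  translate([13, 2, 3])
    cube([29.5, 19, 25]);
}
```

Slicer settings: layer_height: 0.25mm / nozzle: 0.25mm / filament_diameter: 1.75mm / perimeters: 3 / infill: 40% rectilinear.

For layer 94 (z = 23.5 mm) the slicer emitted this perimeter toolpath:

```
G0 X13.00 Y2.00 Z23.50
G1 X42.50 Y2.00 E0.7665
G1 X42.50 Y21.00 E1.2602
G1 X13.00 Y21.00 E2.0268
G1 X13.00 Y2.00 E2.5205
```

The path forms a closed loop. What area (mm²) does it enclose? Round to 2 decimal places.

Apply the shoelace formula to the sequence of (X, Y) vertices; enclosed area = 560.50 mm².

560.50 mm²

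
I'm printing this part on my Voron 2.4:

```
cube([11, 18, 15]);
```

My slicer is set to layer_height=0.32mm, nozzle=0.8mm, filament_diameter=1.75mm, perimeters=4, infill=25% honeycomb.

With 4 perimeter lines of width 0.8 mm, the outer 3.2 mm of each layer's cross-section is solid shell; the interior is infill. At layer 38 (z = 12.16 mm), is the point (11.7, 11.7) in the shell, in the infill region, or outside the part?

outside

At z = 12.16 mm: the cube (footprint 11×18) is included at this height. Overall, the cross-section is a single solid region. The nearest boundary edge runs (11.00, 0.00)→(11.00, 18.00); distance from the point to it = 0.70 mm. The point is not inside any of the regions above, so it lies outside the cross-section (0.70 mm from the nearest boundary).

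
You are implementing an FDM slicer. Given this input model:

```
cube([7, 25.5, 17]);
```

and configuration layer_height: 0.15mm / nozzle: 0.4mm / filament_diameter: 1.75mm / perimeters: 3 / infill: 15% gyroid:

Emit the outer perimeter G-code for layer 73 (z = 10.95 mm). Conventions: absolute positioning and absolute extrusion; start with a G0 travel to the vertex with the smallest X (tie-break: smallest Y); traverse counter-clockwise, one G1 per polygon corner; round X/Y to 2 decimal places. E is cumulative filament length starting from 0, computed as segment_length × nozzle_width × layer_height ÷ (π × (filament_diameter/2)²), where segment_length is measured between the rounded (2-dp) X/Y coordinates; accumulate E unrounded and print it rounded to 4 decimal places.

G0 X0.00 Y0.00 Z10.95
G1 X7.00 Y0.00 E0.1746
G1 X7.00 Y25.50 E0.8107
G1 X0.00 Y25.50 E0.9853
G1 X0.00 Y0.00 E1.6214

At z = 10.95 mm: the cube (footprint 7×25.5) is included at this height. The outline is a single polygon with 4 vertices. Extrusion per mm of travel: 0.4 × 0.15 / (π × 0.875²) = 0.024945. Accumulating E over each segment gives final E = 1.6214.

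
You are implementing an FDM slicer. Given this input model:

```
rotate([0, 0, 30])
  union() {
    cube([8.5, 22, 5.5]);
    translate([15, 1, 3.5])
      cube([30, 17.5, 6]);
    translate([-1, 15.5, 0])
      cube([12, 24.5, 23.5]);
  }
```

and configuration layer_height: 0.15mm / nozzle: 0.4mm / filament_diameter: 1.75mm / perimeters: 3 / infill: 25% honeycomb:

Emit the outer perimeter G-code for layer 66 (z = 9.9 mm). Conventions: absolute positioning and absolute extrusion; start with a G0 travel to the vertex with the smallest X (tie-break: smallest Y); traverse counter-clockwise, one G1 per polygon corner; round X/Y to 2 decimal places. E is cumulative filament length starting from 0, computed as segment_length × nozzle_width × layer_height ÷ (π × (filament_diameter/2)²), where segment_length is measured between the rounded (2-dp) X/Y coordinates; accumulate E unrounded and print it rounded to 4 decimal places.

G0 X-20.87 Y34.14 Z9.90
G1 X-8.62 Y12.92 E0.6112
G1 X1.78 Y18.92 E0.9107
G1 X-10.47 Y40.14 E1.5219
G1 X-20.87 Y34.14 E1.8214

At z = 9.9 mm: the cube is not intersected at this z (z outside [0, 5.5]); the cube at (15, 1) is absent (z outside [3.5, 9.5]); the cube at (-1, 15.5) is present — its section is the full 12×24.5 rectangle; Combining (union): only the 12×24.5 cube at (-1, 15.5) is present, so the union is just that shape — 1 connected region; (rotated 30° about Z; rotation is an isometry so areas/perimeters/island counts are preserved). The outline is a single polygon with 4 vertices. Extrusion per mm of travel: 0.4 × 0.15 / (π × 0.875²) = 0.024945. Accumulating E over each segment gives final E = 1.8214.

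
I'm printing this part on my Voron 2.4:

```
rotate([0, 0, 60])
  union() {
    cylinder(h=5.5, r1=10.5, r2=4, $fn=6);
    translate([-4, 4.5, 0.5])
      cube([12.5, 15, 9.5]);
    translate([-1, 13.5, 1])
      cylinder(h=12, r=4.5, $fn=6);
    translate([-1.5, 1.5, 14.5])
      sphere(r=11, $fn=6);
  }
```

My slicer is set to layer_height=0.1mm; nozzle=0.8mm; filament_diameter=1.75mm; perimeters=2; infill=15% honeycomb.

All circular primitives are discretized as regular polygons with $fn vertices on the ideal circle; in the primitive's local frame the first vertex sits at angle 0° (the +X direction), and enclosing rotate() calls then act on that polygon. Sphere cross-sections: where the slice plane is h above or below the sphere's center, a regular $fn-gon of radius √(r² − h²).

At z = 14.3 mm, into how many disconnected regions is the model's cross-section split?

1

At z = 14.3 mm: the cone does not reach this height (z outside [0, 5.5]); the cube at (-4, 4.5) is not intersected at this z (z outside [0.5, 10]); the cylinder at (-1, 13.5) is not intersected at this z (z outside [1, 13]); the r=11 sphere at (-1.5, 1.5) contributes a regular 6-gon of circumradius √(11²−0.2²) = 10.998; Taking the union: only the r=11 sphere at (-1.5, 1.5) is present, so the union is just that shape — 1 connected region; (whole slice rotated 60° about Z — lengths, areas and connectivity unchanged). The result has 1 disconnected region.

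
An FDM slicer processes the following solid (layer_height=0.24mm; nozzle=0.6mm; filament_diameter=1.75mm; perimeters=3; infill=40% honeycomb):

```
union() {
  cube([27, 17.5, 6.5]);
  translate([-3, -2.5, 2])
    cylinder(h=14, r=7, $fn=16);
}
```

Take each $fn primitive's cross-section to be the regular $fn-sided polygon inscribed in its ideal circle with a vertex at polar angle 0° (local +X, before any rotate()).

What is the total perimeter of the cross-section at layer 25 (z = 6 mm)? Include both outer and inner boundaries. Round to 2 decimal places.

120.19 mm

At z = 6 mm: the cube (footprint 27×17.5) is included at this height (perimeter 89.00 mm); the cylinder at (-3, -2.5): section is a regular 16-gon, circumradius r=7 (perimeter = 2·16·7.000·sin(180°/16) = 43.70 mm); Taking the union: the regions partially overlap (shared area 8.04 mm²), so the edge portions inside another operand are dropped and the merged outline is re-measured after clipping — boundary = 120.19 mm. Overall, the cross-section is a single solid region. Total boundary length (outer) = 120.19 mm.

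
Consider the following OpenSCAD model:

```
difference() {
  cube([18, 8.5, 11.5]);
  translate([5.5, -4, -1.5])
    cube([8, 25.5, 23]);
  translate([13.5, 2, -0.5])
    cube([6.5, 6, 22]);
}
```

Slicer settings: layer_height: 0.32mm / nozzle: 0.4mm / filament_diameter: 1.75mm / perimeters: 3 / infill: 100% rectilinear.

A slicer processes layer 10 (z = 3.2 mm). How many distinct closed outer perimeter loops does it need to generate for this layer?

At z = 3.2 mm: the cube is present — its section is the full 18×8.5 rectangle; the cube at (5.5, -4) (footprint 8×25.5) is included at this height; the cube at (13.5, 2) (footprint 6.5×6) is included at this height; Taking the first minus the rest: starting from the 18×8.5 cube, the 8×25.5 cube at (5.5, -4) partially overlaps it — only the 68.00 mm² overlap (of its 204.00 mm²) is removed, clipping the outline; the 6.5×6 cube at (13.5, 2) partially overlaps it — only the 27.00 mm² overlap (of its 39.00 mm²) is removed, clipping the outline — 3 connected regions. The result has 3 disconnected regions.

3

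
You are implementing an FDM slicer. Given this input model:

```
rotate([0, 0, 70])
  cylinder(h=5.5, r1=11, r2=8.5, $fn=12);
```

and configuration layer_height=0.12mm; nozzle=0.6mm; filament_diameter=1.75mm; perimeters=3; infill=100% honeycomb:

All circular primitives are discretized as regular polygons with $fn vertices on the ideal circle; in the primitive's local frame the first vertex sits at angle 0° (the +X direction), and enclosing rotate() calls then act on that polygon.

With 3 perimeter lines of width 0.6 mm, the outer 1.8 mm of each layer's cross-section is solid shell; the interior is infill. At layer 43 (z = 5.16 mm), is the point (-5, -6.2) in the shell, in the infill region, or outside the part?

shell

At z = 5.16 mm: the cone (r1=11→r2=8.5) has section circumradius 8.655 here — a regular 12-gon; (whole slice rotated 70° about Z — lengths, areas and connectivity unchanged). Overall, the cross-section is a single solid region. Undo the 70° rotation: the query point maps to (-7.536, 2.578) in the un-rotated model frame. The nearest boundary edge runs (-7.50, 4.33)→(-8.65, 0.00); distance from the point to it = 0.41 mm. The point is inside the cross-section, 0.41 mm from the nearest boundary — within the 1.8 mm shell band (3 × 0.6).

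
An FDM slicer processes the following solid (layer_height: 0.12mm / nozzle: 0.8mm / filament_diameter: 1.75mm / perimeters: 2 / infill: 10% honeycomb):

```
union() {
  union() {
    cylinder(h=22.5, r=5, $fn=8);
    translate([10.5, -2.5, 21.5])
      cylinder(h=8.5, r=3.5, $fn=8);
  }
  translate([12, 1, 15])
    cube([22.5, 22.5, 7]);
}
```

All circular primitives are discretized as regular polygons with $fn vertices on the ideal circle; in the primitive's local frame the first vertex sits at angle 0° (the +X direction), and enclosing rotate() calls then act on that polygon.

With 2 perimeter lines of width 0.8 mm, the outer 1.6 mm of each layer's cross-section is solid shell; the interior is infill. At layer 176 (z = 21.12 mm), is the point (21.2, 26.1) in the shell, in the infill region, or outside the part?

At z = 21.12 mm: the r=5 cylinder contributes a regular 8-gon of circumradius 5; the cylinder at (10.5, -2.5) is absent (z outside [21.5, 30]); Combining (union): only the r=5 cylinder is present, so the union is just that shape — 1 connected region; the cube at (12, 1) is present — its section is the full 22.5×22.5 rectangle; Taking the union: the 2 present regions are separate (no shared area or edge), so areas and boundary lengths simply add and each stays a separate island — 2 connected regions. Overall, the cross-section has 2 separate islands. The nearest boundary edge runs (12.00, 23.50)→(34.50, 23.50); distance from the point to it = 2.60 mm. The point is not inside any of the regions above, so it lies outside the cross-section (2.60 mm from the nearest boundary).

outside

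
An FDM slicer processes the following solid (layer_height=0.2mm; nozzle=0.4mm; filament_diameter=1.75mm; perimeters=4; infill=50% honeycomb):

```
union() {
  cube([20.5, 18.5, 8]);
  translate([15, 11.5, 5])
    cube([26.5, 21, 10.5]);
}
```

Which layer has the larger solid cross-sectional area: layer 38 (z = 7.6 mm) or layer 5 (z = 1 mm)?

Layer 38 (z = 7.6): the 20.5×18.5 cube contributes its full rectangle (area 379.25 mm²); the cube at (15, 11.5) (footprint 26.5×21) is included at this height (area 556.50 mm²); Taking the union: the regions partially overlap — summed areas 935.75 mm² minus the doubly-counted overlap 38.50 mm² gives 897.25 mm² — area = 897.25 mm². So its area = 897.25 mm². Layer 5 (z = 1): the cube is present — its section is the full 20.5×18.5 rectangle (area 379.25 mm²); the cube at (15, 11.5) is absent (z outside [5, 15.5]); Merging all regions: only the 20.5×18.5 cube is present, so the union is just that shape — area = 379.25 mm². So its area = 379.25 mm². Layer 38 is larger (897.25 vs 379.25 mm²).

layer 38 (z = 7.6 mm)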